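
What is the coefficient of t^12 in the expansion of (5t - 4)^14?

The general term is C(14,j)·(5t)^j·(-4)^(14-j); the t^12 term has j = 12.
C(14,12) = 91.
Coefficient = C(14,12) · 5^12 · (-4)^2 = 91 · 244140625 · 16 = 355468750000.

355468750000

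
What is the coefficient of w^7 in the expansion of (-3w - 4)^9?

The general term is C(9,j)·(-3w)^j·(-4)^(9-j); the w^7 term has j = 7.
C(9,7) = 36.
Coefficient = C(9,7) · (-3)^7 · (-4)^2 = 36 · (-2187) · 16 = -1259712.

-1259712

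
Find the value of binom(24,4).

10626

C(24,4) = (24·23·22·21) / 4! = 255024 / 24 = 10626.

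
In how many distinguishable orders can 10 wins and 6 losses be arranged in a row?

8008

Choose positions for the wins: C(16,10) = 8008.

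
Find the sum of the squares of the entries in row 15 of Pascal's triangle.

Σ C(15,j)² is the coefficient of x^15 in (1+x)^15(1+x)^15 = (1+x)^30, i.e. C(30,15) = 155117520.

155117520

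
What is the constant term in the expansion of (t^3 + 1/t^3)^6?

20

General term: C(6,j)·(t^3)^j·(1/t^3)^(6-j), with t-exponent 3j − 3(6−j) = 6j − 18.
Set 6j − 18 = 0: j = 3.
C(6,3) = 20; 1^3 = 1; 1^3 = 1.
Coefficient = 20 · 1 · 1 = 20.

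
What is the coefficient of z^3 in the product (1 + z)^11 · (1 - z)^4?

Coefficient of z^3 = Σ_{j} C(11,j)·1^j·C(4,3-j)·(-1)^(3-j) for j from 0 to 3.
= (-4) + 66 + (-220) + 165 = 7.

7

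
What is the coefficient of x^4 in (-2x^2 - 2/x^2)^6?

General term: C(6,j)·(-2x^2)^j·(-2/x^2)^(6-j), with x-exponent 2j − 2(6−j) = 4j − 12.
Set 4j − 12 = 4: j = 4.
C(6,4) = 15; (-2)^4 = 16; (-2)^2 = 4.
Coefficient = 15 · 16 · 4 = 960.

960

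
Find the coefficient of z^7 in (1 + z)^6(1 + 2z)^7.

Coefficient of z^7 = Σ_{j} C(6,j)·1^j·C(7,7-j)·2^(7-j) for j from 0 to 6.
= 128 + 2688 + 10080 + 11200 + 4200 + 504 + 14 = 28814.

28814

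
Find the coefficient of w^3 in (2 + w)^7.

The general term is C(7,j)·(2)^j·(w)^(7-j); the w^3 term has j = 4.
C(7,4) = 35.
Coefficient = C(7,4) · 2^4 = 35 · 16 = 560.

560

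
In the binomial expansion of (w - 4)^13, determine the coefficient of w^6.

The general term is C(13,j)·(w)^j·(-4)^(13-j); the w^6 term has j = 6.
C(13,6) = 1716.
Coefficient = C(13,6) · (-4)^7 = 1716 · (-16384) = -28114944.

-28114944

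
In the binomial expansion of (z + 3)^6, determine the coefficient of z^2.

1215

The general term is C(6,j)·(z)^j·(3)^(6-j); the z^2 term has j = 2.
C(6,2) = 15.
Coefficient = C(6,2) · 3^4 = 15 · 81 = 1215.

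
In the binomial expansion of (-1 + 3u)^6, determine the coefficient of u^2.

The general term is C(6,j)·(-1)^j·(3u)^(6-j); the u^2 term has j = 4.
C(6,4) = 15.
Coefficient = C(6,4) · 3^2 = 15 · 9 = 135.

135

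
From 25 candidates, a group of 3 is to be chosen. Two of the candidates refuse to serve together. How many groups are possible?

All 3-subsets: C(25,3) = 2300. Those containing both fixed elements: C(23,1) = 23.
2300 − 23 = 2277.

2277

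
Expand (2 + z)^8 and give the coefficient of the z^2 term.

The general term is C(8,j)·(2)^j·(z)^(8-j); the z^2 term has j = 6.
C(8,6) = 28.
Coefficient = C(8,6) · 2^6 = 28 · 64 = 1792.

1792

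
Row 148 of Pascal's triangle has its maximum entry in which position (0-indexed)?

C(148,k) is maximized at k = 148/2 = 74.

74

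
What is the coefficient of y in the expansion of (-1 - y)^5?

-5

The general term is C(5,j)·(-1)^j·(-y)^(5-j); the y^1 term has j = 4.
C(5,4) = 5.
Coefficient = C(5,4) · (-1)^1 = 5 · (-1) = -5.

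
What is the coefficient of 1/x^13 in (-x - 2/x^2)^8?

1024

General term: C(8,j)·(-x)^j·(-2/x^2)^(8-j), with x-exponent 1j − 2(8−j) = 3j − 16.
Set 3j − 16 = -13: j = 1.
C(8,1) = 8; (-1)^1 = -1; (-2)^7 = -128.
Coefficient = 8 · (-1) · (-128) = 1024.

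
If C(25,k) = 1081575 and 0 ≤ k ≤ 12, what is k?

8

C(25,k) increases on 0 ≤ k ≤ 12. C(25,7) = 480700 and C(25,8) = 1081575, so k = 8.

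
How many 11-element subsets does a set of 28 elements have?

C(28,11) = (28·27·26·25·24·23·22·21·20·19·18) / 11! = 857180548224000 / 39916800 = 21474180.

21474180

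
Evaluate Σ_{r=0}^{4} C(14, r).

1 + 14 + 91 + 364 + 1001 = 1471.

1471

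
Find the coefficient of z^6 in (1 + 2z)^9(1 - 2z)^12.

Coefficient of z^6 = Σ_{j} C(9,j)·2^j·C(12,6-j)·(-2)^(6-j) for j from 0 to 6.
= 59136 + (-456192) + 1140480 + (-1182720) + 532224 + (-96768) + 5376 = 1536.

1536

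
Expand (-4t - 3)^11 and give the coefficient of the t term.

The general term is C(11,j)·(-4t)^j·(-3)^(11-j); the t^1 term has j = 1.
C(11,1) = 11.
Coefficient = C(11,1) · (-4)^1 · (-3)^10 = 11 · (-4) · 59049 = -2598156.

-2598156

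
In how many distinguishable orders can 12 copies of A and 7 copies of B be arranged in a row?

50388

Choose positions for the A's: C(19,12) = 50388.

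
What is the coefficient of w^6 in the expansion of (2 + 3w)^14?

560431872

The general term is C(14,j)·(2)^j·(3w)^(14-j); the w^6 term has j = 8.
C(14,8) = 3003.
Coefficient = C(14,8) · 2^8 · 3^6 = 3003 · 256 · 729 = 560431872.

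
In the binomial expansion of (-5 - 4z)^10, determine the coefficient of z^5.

806400000

The general term is C(10,j)·(-5)^j·(-4z)^(10-j); the z^5 term has j = 5.
C(10,5) = 252.
Coefficient = C(10,5) · (-5)^5 · (-4)^5 = 252 · (-3125) · (-1024) = 806400000.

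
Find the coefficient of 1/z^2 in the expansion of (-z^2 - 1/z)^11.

-165

General term: C(11,j)·(-z^2)^j·(-1/z)^(11-j), with z-exponent 2j − 1(11−j) = 3j − 11.
Set 3j − 11 = -2: j = 3.
C(11,3) = 165; (-1)^3 = -1; (-1)^8 = 1.
Coefficient = 165 · (-1) · 1 = -165.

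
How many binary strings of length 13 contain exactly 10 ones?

286

Choose the 10 positions: C(13,10) = 286.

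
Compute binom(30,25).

C(30,25) = C(30,5) by symmetry.
C(30,5) = (30·29·28·27·26) / 5! = 17100720 / 120 = 142506.

142506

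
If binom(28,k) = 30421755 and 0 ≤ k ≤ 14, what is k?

C(28,k) increases on 0 ≤ k ≤ 14. C(28,11) = 21474180 and C(28,12) = 30421755, so k = 12.

12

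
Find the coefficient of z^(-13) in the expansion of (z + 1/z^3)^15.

General term: C(15,j)·(z)^j·(1/z^3)^(15-j), with z-exponent 1j − 3(15−j) = 4j − 45.
Set 4j − 45 = -13: j = 8.
C(15,8) = 6435; 1^8 = 1; 1^7 = 1.
Coefficient = 6435 · 1 · 1 = 6435.

6435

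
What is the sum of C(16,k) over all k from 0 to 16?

The entries of row 16 sum to 2^16 = 65536.

65536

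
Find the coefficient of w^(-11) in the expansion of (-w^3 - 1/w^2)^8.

8

General term: C(8,j)·(-w^3)^j·(-1/w^2)^(8-j), with w-exponent 3j − 2(8−j) = 5j − 16.
Set 5j − 16 = -11: j = 1.
C(8,1) = 8; (-1)^1 = -1; (-1)^7 = -1.
Coefficient = 8 · (-1) · (-1) = 8.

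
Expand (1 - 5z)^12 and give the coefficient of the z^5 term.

The general term is C(12,j)·(1)^j·(-5z)^(12-j); the z^5 term has j = 7.
C(12,7) = 792.
Coefficient = C(12,7) · (-5)^5 = 792 · (-3125) = -2475000.

-2475000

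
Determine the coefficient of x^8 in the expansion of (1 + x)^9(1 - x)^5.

Coefficient of x^8 = Σ_{j} C(9,j)·1^j·C(5,8-j)·(-1)^(8-j) for j from 3 to 8.
= (-84) + 630 + (-1260) + 840 + (-180) + 9 = -45.

-45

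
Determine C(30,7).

2035800

C(30,7) = (30·29·28·27·26·25·24) / 7! = 10260432000 / 5040 = 2035800.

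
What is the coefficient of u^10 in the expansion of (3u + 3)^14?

The general term is C(14,j)·(3u)^j·(3)^(14-j); the u^10 term has j = 10.
C(14,10) = 1001.
Coefficient = C(14,10) · 3^10 · 3^4 = 1001 · 59049 · 81 = 4787751969.

4787751969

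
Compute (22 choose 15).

C(22,15) = C(22,7) by symmetry.
C(22,7) = (22·21·20·19·18·17·16) / 7! = 859541760 / 5040 = 170544.

170544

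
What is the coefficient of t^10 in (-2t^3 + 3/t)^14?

1260971712

General term: C(14,j)·(-2t^3)^j·(3/t)^(14-j), with t-exponent 3j − 1(14−j) = 4j − 14.
Set 4j − 14 = 10: j = 6.
C(14,6) = 3003; (-2)^6 = 64; 3^8 = 6561.
Coefficient = 3003 · 64 · 6561 = 1260971712.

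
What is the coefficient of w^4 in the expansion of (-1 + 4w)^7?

The general term is C(7,j)·(-1)^j·(4w)^(7-j); the w^4 term has j = 3.
C(7,3) = 35.
Coefficient = C(7,3) · (-1)^3 · 4^4 = 35 · (-1) · 256 = -8960.

-8960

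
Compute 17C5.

6188

C(17,5) = (17·16·15·14·13) / 5! = 742560 / 120 = 6188.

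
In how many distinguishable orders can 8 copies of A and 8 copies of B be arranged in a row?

12870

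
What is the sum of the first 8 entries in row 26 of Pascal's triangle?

971712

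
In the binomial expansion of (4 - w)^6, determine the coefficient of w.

The general term is C(6,j)·(4)^j·(-w)^(6-j); the w^1 term has j = 5.
C(6,5) = 6.
Coefficient = C(6,5) · 4^5 · (-1)^1 = 6 · 1024 · (-1) = -6144.

-6144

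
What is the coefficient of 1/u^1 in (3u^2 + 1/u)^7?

General term: C(7,j)·(3u^2)^j·(1/u)^(7-j), with u-exponent 2j − 1(7−j) = 3j − 7.
Set 3j − 7 = -1: j = 2.
C(7,2) = 21; 3^2 = 9; 1^5 = 1.
Coefficient = 21 · 9 · 1 = 189.

189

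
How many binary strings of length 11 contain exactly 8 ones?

165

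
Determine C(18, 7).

31824

C(18,7) = (18·17·16·15·14·13·12) / 7! = 160392960 / 5040 = 31824.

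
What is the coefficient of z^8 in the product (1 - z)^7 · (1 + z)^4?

-11

Coefficient of z^8 = Σ_{j} C(7,j)·(-1)^j·C(4,8-j)·1^(8-j) for j from 4 to 7.
= 35 + (-84) + 42 + (-4) = -11.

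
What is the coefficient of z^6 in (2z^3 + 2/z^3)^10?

General term: C(10,j)·(2z^3)^j·(2/z^3)^(10-j), with z-exponent 3j − 3(10−j) = 6j − 30.
Set 6j − 30 = 6: j = 6.
C(10,6) = 210; 2^6 = 64; 2^4 = 16.
Coefficient = 210 · 64 · 16 = 215040.

215040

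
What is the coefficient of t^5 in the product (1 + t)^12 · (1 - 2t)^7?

-90

Coefficient of t^5 = Σ_{j} C(12,j)·1^j·C(7,5-j)·(-2)^(5-j) for j from 0 to 5.
= (-672) + 6720 + (-18480) + 18480 + (-6930) + 792 = -90.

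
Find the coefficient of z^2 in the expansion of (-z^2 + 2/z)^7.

-560

General term: C(7,j)·(-z^2)^j·(2/z)^(7-j), with z-exponent 2j − 1(7−j) = 3j − 7.
Set 3j − 7 = 2: j = 3.
C(7,3) = 35; (-1)^3 = -1; 2^4 = 16.
Coefficient = 35 · (-1) · 16 = -560.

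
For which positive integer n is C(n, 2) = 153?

18

n(n−1)/2 = 153 ⇒ n(n−1) = 306. Since 18·17 = 306, n = 18.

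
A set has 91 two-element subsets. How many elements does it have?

14

n(n−1)/2 = 91 ⇒ n(n−1) = 182. Since 14·13 = 182, n = 14.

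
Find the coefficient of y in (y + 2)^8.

1024

The general term is C(8,j)·(y)^j·(2)^(8-j); the y^1 term has j = 1.
C(8,1) = 8.
Coefficient = C(8,1) · 2^7 = 8 · 128 = 1024.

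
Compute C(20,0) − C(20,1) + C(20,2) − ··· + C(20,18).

The partial alternating sum Σ_{k=0}^{18} (−1)^k C(20,k) = (−1)^18 C(19,18) = 19.

19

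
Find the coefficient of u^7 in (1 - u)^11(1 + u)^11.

0

Coefficient of u^7 = Σ_{j} C(11,j)·(-1)^j·C(11,7-j)·1^(7-j) for j from 0 to 7.
= 330 + (-5082) + 25410 + (-54450) + 54450 + (-25410) + 5082 + (-330) = 0.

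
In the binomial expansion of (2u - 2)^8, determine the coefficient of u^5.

The general term is C(8,j)·(2u)^j·(-2)^(8-j); the u^5 term has j = 5.
C(8,5) = 56.
Coefficient = C(8,5) · 2^5 · (-2)^3 = 56 · 32 · (-8) = -14336.

-14336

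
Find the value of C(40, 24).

62852101650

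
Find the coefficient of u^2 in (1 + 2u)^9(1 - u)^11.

1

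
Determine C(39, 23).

C(39,23) = C(39,16) by symmetry.
C(39,16) = (39·38·37·36·35·34·33·32·31·30·29·28·27·26·25·24) / 16! = 789024790105300869120000 / 20922789888000 = 37711260990.

37711260990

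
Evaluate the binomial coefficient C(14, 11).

364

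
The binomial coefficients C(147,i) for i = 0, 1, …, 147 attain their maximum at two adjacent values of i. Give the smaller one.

73

For odd n = 147, C(147,i) peaks at i = (n−1)/2 and (n+1)/2; the smaller is 73.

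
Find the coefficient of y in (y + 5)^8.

625000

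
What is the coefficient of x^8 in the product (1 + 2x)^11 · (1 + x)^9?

3579585

Coefficient of x^8 = Σ_{j} C(11,j)·2^j·C(9,8-j)·1^(8-j) for j from 0 to 8.
= 9 + 792 + 18480 + 166320 + 665280 + 1241856 + 1064448 + 380160 + 42240 = 3579585.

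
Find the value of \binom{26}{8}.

1562275

C(26,8) = (26·25·24·23·22·21·20·19) / 8! = 62990928000 / 40320 = 1562275.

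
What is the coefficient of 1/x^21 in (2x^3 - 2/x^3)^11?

General term: C(11,j)·(2x^3)^j·(-2/x^3)^(11-j), with x-exponent 3j − 3(11−j) = 6j − 33.
Set 6j − 33 = -21: j = 2.
C(11,2) = 55; 2^2 = 4; (-2)^9 = -512.
Coefficient = 55 · 4 · (-512) = -112640.

-112640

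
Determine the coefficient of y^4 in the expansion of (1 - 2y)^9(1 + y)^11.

-96

Coefficient of y^4 = Σ_{j} C(9,j)·(-2)^j·C(11,4-j)·1^(4-j) for j from 0 to 4.
= 330 + (-2970) + 7920 + (-7392) + 2016 = -96.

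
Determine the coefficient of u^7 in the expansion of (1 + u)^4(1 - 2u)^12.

13024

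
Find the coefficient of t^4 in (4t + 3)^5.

The general term is C(5,j)·(4t)^j·(3)^(5-j); the t^4 term has j = 4.
C(5,4) = 5.
Coefficient = C(5,4) · 4^4 · 3^1 = 5 · 256 · 3 = 3840.

3840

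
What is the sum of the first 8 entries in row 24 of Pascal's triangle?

536155

1 + 24 + 276 + 2024 + 10626 + 42504 + 134596 + 346104 = 536155.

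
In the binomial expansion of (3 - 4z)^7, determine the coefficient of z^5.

The general term is C(7,j)·(3)^j·(-4z)^(7-j); the z^5 term has j = 2.
C(7,2) = 21.
Coefficient = C(7,2) · 3^2 · (-4)^5 = 21 · 9 · (-1024) = -193536.

-193536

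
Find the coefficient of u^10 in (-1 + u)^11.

The general term is C(11,j)·(-1)^j·(u)^(11-j); the u^10 term has j = 1.
C(11,1) = 11.
Coefficient = C(11,1) · (-1)^1 = 11 · (-1) = -11.

-11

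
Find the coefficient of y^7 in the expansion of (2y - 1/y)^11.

General term: C(11,j)·(2y)^j·(-1/y)^(11-j), with y-exponent 1j − 1(11−j) = 2j − 11.
Set 2j − 11 = 7: j = 9.
C(11,9) = 55; 2^9 = 512; (-1)^2 = 1.
Coefficient = 55 · 512 · 1 = 28160.

28160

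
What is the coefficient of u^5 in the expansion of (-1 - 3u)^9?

The general term is C(9,j)·(-1)^j·(-3u)^(9-j); the u^5 term has j = 4.
C(9,4) = 126.
Coefficient = C(9,4) · (-3)^5 = 126 · (-243) = -30618.

-30618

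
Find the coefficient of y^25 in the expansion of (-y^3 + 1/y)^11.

General term: C(11,j)·(-y^3)^j·(1/y)^(11-j), with y-exponent 3j − 1(11−j) = 4j − 11.
Set 4j − 11 = 25: j = 9.
C(11,9) = 55; (-1)^9 = -1; 1^2 = 1.
Coefficient = 55 · (-1) · 1 = -55.

-55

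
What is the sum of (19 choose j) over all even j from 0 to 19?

262144

Even-j terms of row 19 sum to 2^18 = 262144.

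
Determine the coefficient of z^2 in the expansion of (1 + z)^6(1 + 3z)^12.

825

Coefficient of z^2 = Σ_{j} C(6,j)·1^j·C(12,2-j)·3^(2-j) for j from 0 to 2.
= 594 + 216 + 15 = 825.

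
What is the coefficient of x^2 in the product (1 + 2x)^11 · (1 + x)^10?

Coefficient of x^2 = Σ_{j} C(11,j)·2^j·C(10,2-j)·1^(2-j) for j from 0 to 2.
= 45 + 220 + 220 = 485.

485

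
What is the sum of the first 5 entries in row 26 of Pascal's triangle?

17902

1 + 26 + 325 + 2600 + 14950 = 17902.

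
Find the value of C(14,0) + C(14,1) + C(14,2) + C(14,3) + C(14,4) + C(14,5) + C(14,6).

6476

1 + 14 + 91 + 364 + 1001 + 2002 + 3003 = 6476.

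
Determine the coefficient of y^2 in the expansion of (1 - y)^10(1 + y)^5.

Coefficient of y^2 = Σ_{j} C(10,j)·(-1)^j·C(5,2-j)·1^(2-j) for j from 0 to 2.
= 10 + (-50) + 45 = 5.

5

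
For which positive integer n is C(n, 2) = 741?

n(n−1)/2 = 741 ⇒ n(n−1) = 1482. Since 39·38 = 1482, n = 39.

39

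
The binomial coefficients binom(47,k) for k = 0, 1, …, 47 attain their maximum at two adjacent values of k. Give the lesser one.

23

For odd n = 47, C(47,k) peaks at k = (n−1)/2 and (n+1)/2; the lesser is 23.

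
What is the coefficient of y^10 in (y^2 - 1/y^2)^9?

General term: C(9,j)·(y^2)^j·(-1/y^2)^(9-j), with y-exponent 2j − 2(9−j) = 4j − 18.
Set 4j − 18 = 10: j = 7.
C(9,7) = 36; 1^7 = 1; (-1)^2 = 1.
Coefficient = 36 · 1 · 1 = 36.

36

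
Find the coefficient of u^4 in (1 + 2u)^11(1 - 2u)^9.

Coefficient of u^4 = Σ_{j} C(11,j)·2^j·C(9,4-j)·(-2)^(4-j) for j from 0 to 4.
= 2016 + (-14784) + 31680 + (-23760) + 5280 = 432.

432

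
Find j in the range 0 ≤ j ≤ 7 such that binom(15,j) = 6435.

C(15,j) increases on 0 ≤ j ≤ 7. C(15,6) = 5005 and C(15,7) = 6435, so j = 7.

7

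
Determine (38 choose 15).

C(38,15) = (38·37·36·35·34·33·32·31·30·29·28·27·26·25·24) / 15! = 20231404874494894080000 / 1307674368000 = 15471286560.

15471286560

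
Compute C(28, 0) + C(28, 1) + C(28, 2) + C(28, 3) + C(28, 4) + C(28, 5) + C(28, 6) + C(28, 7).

1683218

1 + 28 + 378 + 3276 + 20475 + 98280 + 376740 + 1184040 = 1683218.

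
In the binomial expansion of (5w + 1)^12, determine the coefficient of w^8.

The general term is C(12,j)·(5w)^j·(1)^(12-j); the w^8 term has j = 8.
C(12,8) = 495.
Coefficient = C(12,8) · 5^8 = 495 · 390625 = 193359375.

193359375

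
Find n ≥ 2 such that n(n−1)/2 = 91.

14

n(n−1)/2 = 91 ⇒ n(n−1) = 182. Since 14·13 = 182, n = 14.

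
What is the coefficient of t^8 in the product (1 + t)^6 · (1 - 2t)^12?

7128

Coefficient of t^8 = Σ_{j} C(6,j)·1^j·C(12,8-j)·(-2)^(8-j) for j from 0 to 6.
= 126720 + (-608256) + 887040 + (-506880) + 118800 + (-10560) + 264 = 7128.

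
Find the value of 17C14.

680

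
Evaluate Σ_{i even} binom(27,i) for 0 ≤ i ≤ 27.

Even-i terms of row 27 sum to 2^26 = 67108864.

67108864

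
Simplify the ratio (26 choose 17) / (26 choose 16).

C(n,k+1)/C(n,k) = (n−k)/(k+1) = (26−16)/(16+1) = 10/17.

10/17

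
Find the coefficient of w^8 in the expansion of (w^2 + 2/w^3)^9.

144

General term: C(9,j)·(w^2)^j·(2/w^3)^(9-j), with w-exponent 2j − 3(9−j) = 5j − 27.
Set 5j − 27 = 8: j = 7.
C(9,7) = 36; 1^7 = 1; 2^2 = 4.
Coefficient = 36 · 1 · 4 = 144.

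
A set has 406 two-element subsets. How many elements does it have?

29

n(n−1)/2 = 406 ⇒ n(n−1) = 812. Since 29·28 = 812, n = 29.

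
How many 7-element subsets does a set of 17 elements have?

19448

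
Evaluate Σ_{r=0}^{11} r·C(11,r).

11264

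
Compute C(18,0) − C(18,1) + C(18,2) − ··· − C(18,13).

-2380

The partial alternating sum Σ_{k=0}^{13} (−1)^k C(18,k) = (−1)^13 C(17,13) = -2380.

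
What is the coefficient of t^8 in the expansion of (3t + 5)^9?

The general term is C(9,j)·(3t)^j·(5)^(9-j); the t^8 term has j = 8.
C(9,8) = 9.
Coefficient = C(9,8) · 3^8 · 5^1 = 9 · 6561 · 5 = 295245.

295245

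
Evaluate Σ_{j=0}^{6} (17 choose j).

1 + 17 + 136 + 680 + 2380 + 6188 + 12376 = 21778.

21778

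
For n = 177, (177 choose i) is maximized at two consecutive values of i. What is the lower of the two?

88

For odd n = 177, C(177,i) peaks at i = (n−1)/2 and (n+1)/2; the lower is 88.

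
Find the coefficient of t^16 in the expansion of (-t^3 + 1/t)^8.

28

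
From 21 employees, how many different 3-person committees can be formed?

1330

This is C(21,3) = 1330.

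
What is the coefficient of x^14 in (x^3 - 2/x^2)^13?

General term: C(13,j)·(x^3)^j·(-2/x^2)^(13-j), with x-exponent 3j − 2(13−j) = 5j − 26.
Set 5j − 26 = 14: j = 8.
C(13,8) = 1287; 1^8 = 1; (-2)^5 = -32.
Coefficient = 1287 · 1 · (-32) = -41184.

-41184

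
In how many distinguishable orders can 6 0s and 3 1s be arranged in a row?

84

Choose positions for the 0s: C(9,6) = 84.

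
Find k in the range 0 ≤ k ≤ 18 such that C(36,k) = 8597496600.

17

C(36,k) increases on 0 ≤ k ≤ 18. C(36,16) = 7307872110 and C(36,17) = 8597496600, so k = 17.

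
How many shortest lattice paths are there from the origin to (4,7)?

330

Each path is a sequence of 11 steps with 4 rights: C(11,4) = 330.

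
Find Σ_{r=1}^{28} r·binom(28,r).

3758096384

Since r·C(28,r) = 28·C(27,r−1), the sum is 28·2^27 = 28·134217728 = 3758096384.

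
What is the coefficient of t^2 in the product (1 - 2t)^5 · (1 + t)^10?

-15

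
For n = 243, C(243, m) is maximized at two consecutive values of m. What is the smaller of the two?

For odd n = 243, C(243,m) peaks at m = (n−1)/2 and (n+1)/2; the smaller is 121.

121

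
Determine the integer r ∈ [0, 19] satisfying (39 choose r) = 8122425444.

13

C(39,r) increases on 0 ≤ r ≤ 19. C(39,12) = 3910797436 and C(39,13) = 8122425444, so r = 13.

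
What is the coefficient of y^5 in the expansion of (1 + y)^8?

The general term is C(8,j)·(1)^j·(y)^(8-j); the y^5 term has j = 3.
C(8,3) = 56.
Coefficient = C(8,3) = 56.

56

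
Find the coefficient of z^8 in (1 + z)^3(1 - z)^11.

Coefficient of z^8 = Σ_{j} C(3,j)·1^j·C(11,8-j)·(-1)^(8-j) for j from 0 to 3.
= 165 + (-990) + 1386 + (-462) = 99.

99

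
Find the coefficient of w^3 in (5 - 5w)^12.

The general term is C(12,j)·(5)^j·(-5w)^(12-j); the w^3 term has j = 9.
C(12,9) = 220.
Coefficient = C(12,9) · 5^9 · (-5)^3 = 220 · 1953125 · (-125) = -53710937500.

-53710937500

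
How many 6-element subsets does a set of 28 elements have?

376740

C(28,6) = (28·27·26·25·24·23) / 6! = 271252800 / 720 = 376740.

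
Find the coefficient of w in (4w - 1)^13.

52

The general term is C(13,j)·(4w)^j·(-1)^(13-j); the w^1 term has j = 1.
C(13,1) = 13.
Coefficient = C(13,1) · 4^1 = 13 · 4 = 52.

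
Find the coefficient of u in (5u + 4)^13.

The general term is C(13,j)·(5u)^j·(4)^(13-j); the u^1 term has j = 1.
C(13,1) = 13.
Coefficient = C(13,1) · 5^1 · 4^12 = 13 · 5 · 16777216 = 1090519040.

1090519040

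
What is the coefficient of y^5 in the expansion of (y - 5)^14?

-3910156250

The general term is C(14,j)·(y)^j·(-5)^(14-j); the y^5 term has j = 5.
C(14,5) = 2002.
Coefficient = C(14,5) · (-5)^9 = 2002 · (-1953125) = -3910156250.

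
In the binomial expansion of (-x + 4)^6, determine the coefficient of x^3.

-1280

The general term is C(6,j)·(-x)^j·(4)^(6-j); the x^3 term has j = 3.
C(6,3) = 20.
Coefficient = C(6,3) · (-1)^3 · 4^3 = 20 · (-1) · 64 = -1280.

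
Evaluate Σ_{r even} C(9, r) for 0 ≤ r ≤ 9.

256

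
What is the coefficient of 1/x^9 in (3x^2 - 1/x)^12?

General term: C(12,j)·(3x^2)^j·(-1/x)^(12-j), with x-exponent 2j − 1(12−j) = 3j − 12.
Set 3j − 12 = -9: j = 1.
C(12,1) = 12; 3^1 = 3; (-1)^11 = -1.
Coefficient = 12 · 3 · (-1) = -36.

-36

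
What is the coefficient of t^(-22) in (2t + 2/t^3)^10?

46080

General term: C(10,j)·(2t)^j·(2/t^3)^(10-j), with t-exponent 1j − 3(10−j) = 4j − 30.
Set 4j − 30 = -22: j = 2.
C(10,2) = 45; 2^2 = 4; 2^8 = 256.
Coefficient = 45 · 4 · 256 = 46080.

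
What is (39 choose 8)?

61523748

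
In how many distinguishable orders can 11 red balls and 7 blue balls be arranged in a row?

31824

Choose positions for the red balls: C(18,11) = 31824.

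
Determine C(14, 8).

C(14,8) = C(14,6) by symmetry.
C(14,6) = (14·13·12·11·10·9) / 6! = 2162160 / 720 = 3003.

3003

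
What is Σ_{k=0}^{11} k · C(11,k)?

Since k·C(11,k) = 11·C(10,k−1), the sum is 11·2^10 = 11·1024 = 11264.

11264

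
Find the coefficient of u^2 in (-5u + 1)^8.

700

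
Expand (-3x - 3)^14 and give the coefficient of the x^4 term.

4787751969

The general term is C(14,j)·(-3x)^j·(-3)^(14-j); the x^4 term has j = 4.
C(14,4) = 1001.
Coefficient = C(14,4) · (-3)^4 · (-3)^10 = 1001 · 81 · 59049 = 4787751969.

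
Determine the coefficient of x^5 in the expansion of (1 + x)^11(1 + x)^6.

6188

(1 + x)^11(1 + x)^6 = (1 + x)^17, so the coefficient of x^5 is C(17,5)·1^5 = 6188·1 = 6188.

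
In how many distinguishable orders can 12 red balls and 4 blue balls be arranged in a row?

1820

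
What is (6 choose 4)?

C(6,4) = C(6,2) by symmetry.
C(6,2) = (6·5) / 2! = 30 / 2 = 15.

15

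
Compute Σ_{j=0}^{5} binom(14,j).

3473

1 + 14 + 91 + 364 + 1001 + 2002 = 3473.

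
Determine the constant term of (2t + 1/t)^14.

General term: C(14,j)·(2t)^j·(1/t)^(14-j), with t-exponent 1j − 1(14−j) = 2j − 14.
Set 2j − 14 = 0: j = 7.
C(14,7) = 3432; 2^7 = 128; 1^7 = 1.
Coefficient = 3432 · 128 · 1 = 439296.

439296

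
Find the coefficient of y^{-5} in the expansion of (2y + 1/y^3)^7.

General term: C(7,j)·(2y)^j·(1/y^3)^(7-j), with y-exponent 1j − 3(7−j) = 4j − 21.
Set 4j − 21 = -5: j = 4.
C(7,4) = 35; 2^4 = 16; 1^3 = 1.
Coefficient = 35 · 16 · 1 = 560.

560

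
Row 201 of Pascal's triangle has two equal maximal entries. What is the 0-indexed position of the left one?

100

For odd n = 201, C(201,k) peaks at k = (n−1)/2 and (n+1)/2; the lower is 100.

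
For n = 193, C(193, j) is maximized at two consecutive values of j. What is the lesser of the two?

96

For odd n = 193, C(193,j) peaks at j = (n−1)/2 and (n+1)/2; the lesser is 96.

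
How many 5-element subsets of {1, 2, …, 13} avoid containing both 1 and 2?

All 5-subsets: C(13,5) = 1287. Those containing both fixed elements: C(11,3) = 165.
1287 − 165 = 1122.

1122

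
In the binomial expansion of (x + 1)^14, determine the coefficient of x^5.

The general term is C(14,j)·(x)^j·(1)^(14-j); the x^5 term has j = 5.
C(14,5) = 2002.
Coefficient = C(14,5) = 2002.

2002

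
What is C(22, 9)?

C(22,9) = (22·21·20·19·18·17·16·15·14) / 9! = 180503769600 / 362880 = 497420.

497420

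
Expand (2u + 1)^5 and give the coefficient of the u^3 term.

80

The general term is C(5,j)·(2u)^j·(1)^(5-j); the u^3 term has j = 3.
C(5,3) = 10.
Coefficient = C(5,3) · 2^3 = 10 · 8 = 80.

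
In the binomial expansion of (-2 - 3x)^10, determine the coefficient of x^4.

1088640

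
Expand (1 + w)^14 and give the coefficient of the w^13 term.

14

The general term is C(14,j)·(1)^j·(w)^(14-j); the w^13 term has j = 1.
C(14,1) = 14.
Coefficient = C(14,1) = 14.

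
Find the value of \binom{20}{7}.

77520

C(20,7) = (20·19·18·17·16·15·14) / 7! = 390700800 / 5040 = 77520.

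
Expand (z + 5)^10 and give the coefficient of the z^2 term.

17578125

The general term is C(10,j)·(z)^j·(5)^(10-j); the z^2 term has j = 2.
C(10,2) = 45.
Coefficient = C(10,2) · 5^8 = 45 · 390625 = 17578125.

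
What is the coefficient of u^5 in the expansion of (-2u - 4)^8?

The general term is C(8,j)·(-2u)^j·(-4)^(8-j); the u^5 term has j = 5.
C(8,5) = 56.
Coefficient = C(8,5) · (-2)^5 · (-4)^3 = 56 · (-32) · (-64) = 114688.

114688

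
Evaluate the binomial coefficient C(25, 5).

C(25,5) = (25·24·23·22·21) / 5! = 6375600 / 120 = 53130.

53130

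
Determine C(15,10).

3003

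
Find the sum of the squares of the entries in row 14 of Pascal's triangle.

40116600

By Vandermonde's identity, Σ C(14,j)² = C(28,14) = 40116600.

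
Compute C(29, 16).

C(29,16) = C(29,13) by symmetry.
C(29,13) = (29·28·27·26·25·24·23·22·21·20·19·18·17) / 13! = 422590010274432000 / 6227020800 = 67863915.

67863915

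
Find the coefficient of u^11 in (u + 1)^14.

364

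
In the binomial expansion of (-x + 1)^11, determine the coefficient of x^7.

-330

The general term is C(11,j)·(-x)^j·(1)^(11-j); the x^7 term has j = 7.
C(11,7) = 330.
Coefficient = C(11,7) · (-1)^7 = 330 · (-1) = -330.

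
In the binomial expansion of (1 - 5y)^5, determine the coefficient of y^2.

The general term is C(5,j)·(1)^j·(-5y)^(5-j); the y^2 term has j = 3.
C(5,3) = 10.
Coefficient = C(5,3) · (-5)^2 = 10 · 25 = 250.

250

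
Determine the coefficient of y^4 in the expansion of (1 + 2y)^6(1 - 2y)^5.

Coefficient of y^4 = Σ_{j} C(6,j)·2^j·C(5,4-j)·(-2)^(4-j) for j from 0 to 4.
= 80 + (-960) + 2400 + (-1600) + 240 = 160.

160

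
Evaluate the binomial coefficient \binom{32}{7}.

3365856

C(32,7) = (32·31·30·29·28·27·26) / 7! = 16963914240 / 5040 = 3365856.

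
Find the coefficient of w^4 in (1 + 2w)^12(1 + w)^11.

Coefficient of w^4 = Σ_{j} C(12,j)·2^j·C(11,4-j)·1^(4-j) for j from 0 to 4.
= 330 + 3960 + 14520 + 19360 + 7920 = 46090.

46090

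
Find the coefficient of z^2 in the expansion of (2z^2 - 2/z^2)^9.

General term: C(9,j)·(2z^2)^j·(-2/z^2)^(9-j), with z-exponent 2j − 2(9−j) = 4j − 18.
Set 4j − 18 = 2: j = 5.
C(9,5) = 126; 2^5 = 32; (-2)^4 = 16.
Coefficient = 126 · 32 · 16 = 64512.

64512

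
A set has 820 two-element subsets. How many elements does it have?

n(n−1)/2 = 820 ⇒ n(n−1) = 1640. Since 41·40 = 1640, n = 41.

41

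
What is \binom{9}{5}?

C(9,5) = C(9,4) by symmetry.
C(9,4) = (9·8·7·6) / 4! = 3024 / 24 = 126.

126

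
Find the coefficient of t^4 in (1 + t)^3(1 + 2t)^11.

9922

Coefficient of t^4 = Σ_{j} C(3,j)·1^j·C(11,4-j)·2^(4-j) for j from 0 to 3.
= 5280 + 3960 + 660 + 22 = 9922.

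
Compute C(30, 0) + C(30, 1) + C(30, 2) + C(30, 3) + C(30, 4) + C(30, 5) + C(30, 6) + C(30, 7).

2804012

1 + 30 + 435 + 4060 + 27405 + 142506 + 593775 + 2035800 = 2804012.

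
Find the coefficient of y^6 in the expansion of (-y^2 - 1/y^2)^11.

-330

General term: C(11,j)·(-y^2)^j·(-1/y^2)^(11-j), with y-exponent 2j − 2(11−j) = 4j − 22.
Set 4j − 22 = 6: j = 7.
C(11,7) = 330; (-1)^7 = -1; (-1)^4 = 1.
Coefficient = 330 · (-1) · 1 = -330.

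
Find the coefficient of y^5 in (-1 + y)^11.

462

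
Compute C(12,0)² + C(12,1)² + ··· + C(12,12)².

2704156

By Vandermonde's identity, Σ C(12,i)² = C(24,12) = 2704156.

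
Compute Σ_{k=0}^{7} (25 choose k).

726206

1 + 25 + 300 + 2300 + 12650 + 53130 + 177100 + 480700 = 726206.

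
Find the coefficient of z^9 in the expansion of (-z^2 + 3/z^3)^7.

General term: C(7,j)·(-z^2)^j·(3/z^3)^(7-j), with z-exponent 2j − 3(7−j) = 5j − 21.
Set 5j − 21 = 9: j = 6.
C(7,6) = 7; (-1)^6 = 1; 3^1 = 3.
Coefficient = 7 · 1 · 3 = 21.

21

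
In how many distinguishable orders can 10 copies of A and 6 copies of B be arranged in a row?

Choose positions for the A's: C(16,10) = 8008.

8008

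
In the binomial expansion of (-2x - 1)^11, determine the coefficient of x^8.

-42240

The general term is C(11,j)·(-2x)^j·(-1)^(11-j); the x^8 term has j = 8.
C(11,8) = 165.
Coefficient = C(11,8) · (-2)^8 · (-1)^3 = 165 · 256 · (-1) = -42240.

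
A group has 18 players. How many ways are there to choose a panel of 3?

816

This is C(18,3) = 816.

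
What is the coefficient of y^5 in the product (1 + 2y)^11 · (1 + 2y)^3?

Coefficient of y^5 = Σ_{j} C(11,j)·2^j·C(3,5-j)·2^(5-j) for j from 2 to 5.
= 1760 + 15840 + 31680 + 14784 = 64064.

64064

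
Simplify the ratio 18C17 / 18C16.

2/17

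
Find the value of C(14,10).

C(14,10) = C(14,4) by symmetry.
C(14,4) = (14·13·12·11) / 4! = 24024 / 24 = 1001.

1001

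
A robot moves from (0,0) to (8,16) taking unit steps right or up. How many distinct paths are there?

735471

Each path is a sequence of 24 steps with 8 rights: C(24,8) = 735471.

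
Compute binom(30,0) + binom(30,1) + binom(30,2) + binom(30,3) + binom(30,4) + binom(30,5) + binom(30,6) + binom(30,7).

2804012

1 + 30 + 435 + 4060 + 27405 + 142506 + 593775 + 2035800 = 2804012.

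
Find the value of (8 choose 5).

56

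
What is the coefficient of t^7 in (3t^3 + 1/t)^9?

10206

General term: C(9,j)·(3t^3)^j·(1/t)^(9-j), with t-exponent 3j − 1(9−j) = 4j − 9.
Set 4j − 9 = 7: j = 4.
C(9,4) = 126; 3^4 = 81; 1^5 = 1.
Coefficient = 126 · 81 · 1 = 10206.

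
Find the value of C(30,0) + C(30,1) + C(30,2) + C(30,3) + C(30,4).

31931

1 + 30 + 435 + 4060 + 27405 = 31931.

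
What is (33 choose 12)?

354817320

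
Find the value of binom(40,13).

12033222880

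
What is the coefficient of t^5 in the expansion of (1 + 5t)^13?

4021875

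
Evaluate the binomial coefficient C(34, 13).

C(34,13) = (34·33·32·31·30·29·28·27·26·25·24·23·22) / 13! = 5778574175582208000 / 6227020800 = 927983760.

927983760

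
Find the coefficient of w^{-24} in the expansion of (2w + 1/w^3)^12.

General term: C(12,j)·(2w)^j·(1/w^3)^(12-j), with w-exponent 1j − 3(12−j) = 4j − 36.
Set 4j − 36 = -24: j = 3.
C(12,3) = 220; 2^3 = 8; 1^9 = 1.
Coefficient = 220 · 8 · 1 = 1760.

1760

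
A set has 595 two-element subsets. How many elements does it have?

35

n(n−1)/2 = 595 ⇒ n(n−1) = 1190. Since 35·34 = 1190, n = 35.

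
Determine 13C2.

78

C(13,2) = (13·12) / 2! = 156 / 2 = 78.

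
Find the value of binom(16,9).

C(16,9) = C(16,7) by symmetry.
C(16,7) = (16·15·14·13·12·11·10) / 7! = 57657600 / 5040 = 11440.

11440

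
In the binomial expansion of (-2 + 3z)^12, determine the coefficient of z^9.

-34642080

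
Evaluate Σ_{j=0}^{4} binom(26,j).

1 + 26 + 325 + 2600 + 14950 = 17902.

17902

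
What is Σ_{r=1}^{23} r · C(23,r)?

96468992

Differentiating (1+x)^23 and setting x=1: Σ r·C(23,r) = 23·2^22 = 96468992.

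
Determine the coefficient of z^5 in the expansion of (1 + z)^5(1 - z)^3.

6

Coefficient of z^5 = Σ_{j} C(5,j)·1^j·C(3,5-j)·(-1)^(5-j) for j from 2 to 5.
= (-10) + 30 + (-15) + 1 = 6.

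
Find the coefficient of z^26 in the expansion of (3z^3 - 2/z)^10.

General term: C(10,j)·(3z^3)^j·(-2/z)^(10-j), with z-exponent 3j − 1(10−j) = 4j − 10.
Set 4j − 10 = 26: j = 9.
C(10,9) = 10; 3^9 = 19683; (-2)^1 = -2.
Coefficient = 10 · 19683 · (-2) = -393660.

-393660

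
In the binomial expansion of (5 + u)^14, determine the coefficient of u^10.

625625

The general term is C(14,j)·(5)^j·(u)^(14-j); the u^10 term has j = 4.
C(14,4) = 1001.
Coefficient = C(14,4) · 5^4 = 1001 · 625 = 625625.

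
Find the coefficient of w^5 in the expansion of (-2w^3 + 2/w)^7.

-4480

General term: C(7,j)·(-2w^3)^j·(2/w)^(7-j), with w-exponent 3j − 1(7−j) = 4j − 7.
Set 4j − 7 = 5: j = 3.
C(7,3) = 35; (-2)^3 = -8; 2^4 = 16.
Coefficient = 35 · (-8) · 16 = -4480.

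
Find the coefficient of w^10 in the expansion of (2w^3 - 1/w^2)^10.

13440

General term: C(10,j)·(2w^3)^j·(-1/w^2)^(10-j), with w-exponent 3j − 2(10−j) = 5j − 20.
Set 5j − 20 = 10: j = 6.
C(10,6) = 210; 2^6 = 64; (-1)^4 = 1.
Coefficient = 210 · 64 · 1 = 13440.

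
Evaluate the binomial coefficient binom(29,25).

23751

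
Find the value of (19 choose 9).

C(19,9) = (19·18·17·16·15·14·13·12·11) / 9! = 33522128640 / 362880 = 92378.

92378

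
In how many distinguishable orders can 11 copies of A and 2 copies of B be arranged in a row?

78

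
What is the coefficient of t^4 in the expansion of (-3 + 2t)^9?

The general term is C(9,j)·(-3)^j·(2t)^(9-j); the t^4 term has j = 5.
C(9,5) = 126.
Coefficient = C(9,5) · (-3)^5 · 2^4 = 126 · (-243) · 16 = -489888.

-489888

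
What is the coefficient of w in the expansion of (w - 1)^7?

7

The general term is C(7,j)·(w)^j·(-1)^(7-j); the w^1 term has j = 1.
C(7,1) = 7.
Coefficient = C(7,1) = 7.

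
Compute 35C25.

183579396

C(35,25) = C(35,10) by symmetry.
C(35,10) = (35·34·33·32·31·30·29·28·27·26) / 10! = 666172912204800 / 3628800 = 183579396.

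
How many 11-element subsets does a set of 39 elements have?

C(39,11) = (39·38·37·36·35·34·33·32·31·30·29) / 11! = 66902793897139200 / 39916800 = 1676056044.

1676056044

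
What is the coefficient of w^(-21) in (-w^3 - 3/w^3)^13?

General term: C(13,j)·(-w^3)^j·(-3/w^3)^(13-j), with w-exponent 3j − 3(13−j) = 6j − 39.
Set 6j − 39 = -21: j = 3.
C(13,3) = 286; (-1)^3 = -1; (-3)^10 = 59049.
Coefficient = 286 · (-1) · 59049 = -16888014.

-16888014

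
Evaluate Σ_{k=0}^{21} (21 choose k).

2097152

The entries of row 21 sum to 2^21 = 2097152.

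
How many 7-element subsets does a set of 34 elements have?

5379616

C(34,7) = (34·33·32·31·30·29·28) / 7! = 27113264640 / 5040 = 5379616.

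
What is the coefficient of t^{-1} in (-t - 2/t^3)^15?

-21840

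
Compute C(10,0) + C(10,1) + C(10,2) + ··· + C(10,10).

Setting x = 1 in (1+x)^10 gives Σ C(10,i) = 2^10 = 1024.

1024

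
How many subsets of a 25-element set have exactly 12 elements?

5200300

Choose the 12 positions: C(25,12) = 5200300.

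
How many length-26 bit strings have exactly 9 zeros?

Choose the 9 positions: C(26,9) = 3124550.

3124550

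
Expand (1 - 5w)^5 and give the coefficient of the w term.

The general term is C(5,j)·(1)^j·(-5w)^(5-j); the w^1 term has j = 4.
C(5,4) = 5.
Coefficient = C(5,4) · (-5)^1 = 5 · (-5) = -25.

-25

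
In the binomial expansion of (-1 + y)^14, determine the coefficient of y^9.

-2002

The general term is C(14,j)·(-1)^j·(y)^(14-j); the y^9 term has j = 5.
C(14,5) = 2002.
Coefficient = C(14,5) · (-1)^5 = 2002 · (-1) = -2002.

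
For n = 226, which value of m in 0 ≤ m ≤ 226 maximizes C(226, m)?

C(226,m) is maximized at m = 226/2 = 113.

113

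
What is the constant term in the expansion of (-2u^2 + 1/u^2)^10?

-8064

General term: C(10,j)·(-2u^2)^j·(1/u^2)^(10-j), with u-exponent 2j − 2(10−j) = 4j − 20.
Set 4j − 20 = 0: j = 5.
C(10,5) = 252; (-2)^5 = -32; 1^5 = 1.
Coefficient = 252 · (-32) · 1 = -8064.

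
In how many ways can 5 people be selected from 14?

2002

This is C(14,5) = 2002.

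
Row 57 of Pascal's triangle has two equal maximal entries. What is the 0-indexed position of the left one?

For odd n = 57, C(57,i) peaks at i = (n−1)/2 and (n+1)/2; the lower is 28.

28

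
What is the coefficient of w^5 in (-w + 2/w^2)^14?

-2912

General term: C(14,j)·(-w)^j·(2/w^2)^(14-j), with w-exponent 1j − 2(14−j) = 3j − 28.
Set 3j − 28 = 5: j = 11.
C(14,11) = 364; (-1)^11 = -1; 2^3 = 8.
Coefficient = 364 · (-1) · 8 = -2912.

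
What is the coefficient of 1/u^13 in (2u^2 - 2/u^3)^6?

General term: C(6,j)·(2u^2)^j·(-2/u^3)^(6-j), with u-exponent 2j − 3(6−j) = 5j − 18.
Set 5j − 18 = -13: j = 1.
C(6,1) = 6; 2^1 = 2; (-2)^5 = -32.
Coefficient = 6 · 2 · (-32) = -384.

-384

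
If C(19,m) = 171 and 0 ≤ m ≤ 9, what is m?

C(19,m) increases on 0 ≤ m ≤ 9. C(19,1) = 19 and C(19,2) = 171, so m = 2.

2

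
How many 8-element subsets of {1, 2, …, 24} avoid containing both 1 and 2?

660858

All 8-subsets: C(24,8) = 735471. Those containing both fixed elements: C(22,6) = 74613.
735471 − 74613 = 660858.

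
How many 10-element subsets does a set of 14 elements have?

1001

C(14,10) = C(14,4) by symmetry.
C(14,4) = (14·13·12·11) / 4! = 24024 / 24 = 1001.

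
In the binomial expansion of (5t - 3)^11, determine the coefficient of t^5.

1052493750

The general term is C(11,j)·(5t)^j·(-3)^(11-j); the t^5 term has j = 5.
C(11,5) = 462.
Coefficient = C(11,5) · 5^5 · (-3)^6 = 462 · 3125 · 729 = 1052493750.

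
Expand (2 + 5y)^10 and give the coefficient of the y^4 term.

8400000

The general term is C(10,j)·(2)^j·(5y)^(10-j); the y^4 term has j = 6.
C(10,6) = 210.
Coefficient = C(10,6) · 2^6 · 5^4 = 210 · 64 · 625 = 8400000.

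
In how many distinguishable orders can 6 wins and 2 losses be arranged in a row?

Choose positions for the wins: C(8,6) = 28.

28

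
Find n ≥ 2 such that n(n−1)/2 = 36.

9

n(n−1)/2 = 36 ⇒ n(n−1) = 72. Since 9·8 = 72, n = 9.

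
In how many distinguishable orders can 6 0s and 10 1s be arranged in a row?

8008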